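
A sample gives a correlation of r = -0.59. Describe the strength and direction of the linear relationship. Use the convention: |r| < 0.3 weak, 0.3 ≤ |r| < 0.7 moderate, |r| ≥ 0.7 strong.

moderate negative

r = -0.59 < 0 so the relationship is negative.
|r| = 0.59, which falls in the moderate range.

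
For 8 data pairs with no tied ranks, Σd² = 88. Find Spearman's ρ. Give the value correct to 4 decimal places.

ρ = 1 − 6Σd² / [n(n²−1)] = 1 − 6×88 / (8×63)
  = 1 − 528/504 = 1 − 1.04762 ≈ -0.0476

-0.0476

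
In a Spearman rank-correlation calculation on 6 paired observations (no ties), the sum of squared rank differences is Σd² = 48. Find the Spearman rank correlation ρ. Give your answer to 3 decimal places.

ρ = 1 − 6Σd² / [n(n²−1)] = 1 − 6×48 / (6×35)
  = 1 − 288/210 = 1 − 1.3714 ≈ -0.371

-0.371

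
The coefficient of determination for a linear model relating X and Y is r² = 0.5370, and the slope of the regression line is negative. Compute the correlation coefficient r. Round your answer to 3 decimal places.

|r| = √0.5370 = 0.733
The association is negative, so r = −0.733.

-0.733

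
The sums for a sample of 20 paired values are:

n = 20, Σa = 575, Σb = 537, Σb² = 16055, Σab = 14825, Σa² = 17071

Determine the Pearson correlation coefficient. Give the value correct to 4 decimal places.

-0.6530

r = (nΣab − ΣaΣb) / √[(nΣa² − (Σa)²)(nΣb² − (Σb)²)]
Numerator: 20×14825 − 575×537 = -12275
Denominator: √[(341420 − 330625)(321100 − 288369)] = √[10795 × 32731] = 18797.1047
r = -12275 / 18797.1047 ≈ -0.6530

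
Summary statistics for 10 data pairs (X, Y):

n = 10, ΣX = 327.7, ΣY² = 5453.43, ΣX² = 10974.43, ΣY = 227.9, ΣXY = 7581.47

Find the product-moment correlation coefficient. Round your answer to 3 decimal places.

0.458

r = (nΣXY − ΣXΣY) / √[(nΣX² − (ΣX)²)(nΣY² − (ΣY)²)]
Numerator: 10×7581.47 − 327.7×227.9 = 1131.87
Denominator: √[(109744.3 − 107387.29)(54534.3 − 51938.41)] = √[2357.01 × 2595.89] = 2473.5680
r = 1131.87 / 2473.5680 ≈ 0.458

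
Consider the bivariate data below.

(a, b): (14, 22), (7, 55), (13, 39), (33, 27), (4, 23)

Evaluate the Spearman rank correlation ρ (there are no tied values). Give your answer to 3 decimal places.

Rank a: 4, 2, 3, 5, 1
Rank b: 1, 5, 4, 3, 2
d = rank(a) − rank(b): 3, -3, -1, 2, -1; Σd² = 24
ρ = 1 − 6Σd² / [n(n²−1)] = 1 − 6×24 / (5×24) = 1 − 144/120 ≈ -0.200

-0.200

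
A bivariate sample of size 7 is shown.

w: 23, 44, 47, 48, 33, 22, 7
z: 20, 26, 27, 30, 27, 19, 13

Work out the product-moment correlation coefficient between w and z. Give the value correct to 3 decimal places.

n = 7, Σw = 224, Σz = 162, Σw² = 8600, Σz² = 3964, Σwz = 5713
nΣwz − ΣwΣz = 39991 − 36288 = 3703
nΣw² − (Σw)² = 60200 − 50176 = 10024; nΣz² − (Σz)² = 27748 − 26244 = 1504
r = 3703 / √(10024 × 1504) = 3703 / 3882.7949 ≈ 0.954

0.954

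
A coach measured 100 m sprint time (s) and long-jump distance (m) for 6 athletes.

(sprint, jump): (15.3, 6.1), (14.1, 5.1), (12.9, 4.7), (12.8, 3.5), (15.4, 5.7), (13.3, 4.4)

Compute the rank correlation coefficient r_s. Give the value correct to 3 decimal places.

Rank sprint: 5, 4, 2, 1, 6, 3
Rank jump: 6, 4, 3, 1, 5, 2
d = rank(sprint) − rank(jump): -1, 0, -1, 0, 1, 1; Σd² = 4
ρ = 1 − 6Σd² / [n(n²−1)] = 1 − 6×4 / (6×35) = 1 − 24/210 ≈ 0.886

0.886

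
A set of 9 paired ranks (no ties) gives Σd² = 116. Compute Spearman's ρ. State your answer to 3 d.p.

ρ = 1 − 6Σd² / [n(n²−1)] = 1 − 6×116 / (9×80)
  = 1 − 696/720 = 1 − 0.9667 ≈ 0.033

0.033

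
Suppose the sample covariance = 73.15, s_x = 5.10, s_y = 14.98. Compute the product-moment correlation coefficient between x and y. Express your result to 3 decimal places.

r = Cov(x,y) / (s_x · s_y) = 73.15 / (5.10 × 14.98)
  = 73.15 / 76.3980 ≈ 0.957

0.957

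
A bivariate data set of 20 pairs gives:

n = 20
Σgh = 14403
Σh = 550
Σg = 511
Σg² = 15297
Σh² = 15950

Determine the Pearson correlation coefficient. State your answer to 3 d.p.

0.258

r = (nΣgh − ΣgΣh) / √[(nΣg² − (Σg)²)(nΣh² − (Σh)²)]
Numerator: 20×14403 − 511×550 = 7010
Denominator: √[(305940 − 261121)(319000 − 302500)] = √[44819 × 16500] = 27193.9975
r = 7010 / 27193.9975 ≈ 0.258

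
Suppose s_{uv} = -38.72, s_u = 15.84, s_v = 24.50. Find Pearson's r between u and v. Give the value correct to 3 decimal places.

r = Cov(u,v) / (s_u · s_v) = -38.72 / (15.84 × 24.50)
  = -38.72 / 388.0800 ≈ -0.100

-0.100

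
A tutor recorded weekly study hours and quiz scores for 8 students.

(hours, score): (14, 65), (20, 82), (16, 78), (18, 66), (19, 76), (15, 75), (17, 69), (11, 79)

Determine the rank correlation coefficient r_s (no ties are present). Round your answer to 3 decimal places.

0.214

Rank hours: 2, 8, 4, 6, 7, 3, 5, 1
Rank score: 1, 8, 6, 2, 5, 4, 3, 7
d = rank(hours) − rank(score): 1, 0, -2, 4, 2, -1, 2, -6; Σd² = 66
ρ = 1 − 6Σd² / [n(n²−1)] = 1 − 6×66 / (8×63) = 1 − 396/504 ≈ 0.214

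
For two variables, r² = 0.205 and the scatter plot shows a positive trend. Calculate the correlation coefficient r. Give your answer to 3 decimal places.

|r| = √0.205 = 0.453
The association is positive, so r = 0.453.

0.453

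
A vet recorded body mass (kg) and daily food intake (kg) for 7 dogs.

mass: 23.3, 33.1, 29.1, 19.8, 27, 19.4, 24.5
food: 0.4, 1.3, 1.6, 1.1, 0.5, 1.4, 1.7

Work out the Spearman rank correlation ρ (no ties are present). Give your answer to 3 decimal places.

Rank mass: 3, 7, 6, 2, 5, 1, 4
Rank food: 1, 4, 6, 3, 2, 5, 7
d = rank(mass) − rank(food): 2, 3, 0, -1, 3, -4, -3; Σd² = 48
ρ = 1 − 6Σd² / [n(n²−1)] = 1 − 6×48 / (7×48) = 1 − 288/336 ≈ 0.143

0.143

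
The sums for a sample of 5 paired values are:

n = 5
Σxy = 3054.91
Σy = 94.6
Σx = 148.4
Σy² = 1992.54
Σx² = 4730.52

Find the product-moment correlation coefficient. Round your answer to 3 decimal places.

r = (nΣxy − ΣxΣy) / √[(nΣx² − (Σx)²)(nΣy² − (Σy)²)]
Numerator: 5×3054.91 − 148.4×94.6 = 1235.91
Denominator: √[(23652.6 − 22022.56)(9962.7 − 8949.16)] = √[1630.04 × 1013.54] = 1285.3446
r = 1235.91 / 1285.3446 ≈ 0.962

0.962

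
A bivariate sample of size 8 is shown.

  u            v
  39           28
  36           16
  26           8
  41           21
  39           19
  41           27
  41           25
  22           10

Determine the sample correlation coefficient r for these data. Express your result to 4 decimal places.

n = 8, Σu = 285, Σv = 154, Σu² = 10541, Σv² = 3360, Σuv = 5830
nΣuv − ΣuΣv = 46640 − 43890 = 2750
nΣu² − (Σu)² = 84328 − 81225 = 3103; nΣv² − (Σv)² = 26880 − 23716 = 3164
r = 2750 / √(3103 × 3164) = 2750 / 3133.3516 ≈ 0.8777

0.8777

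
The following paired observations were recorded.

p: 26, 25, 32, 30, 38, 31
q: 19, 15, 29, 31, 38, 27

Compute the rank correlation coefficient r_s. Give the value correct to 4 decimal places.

Rank p: 2, 1, 5, 3, 6, 4
Rank q: 2, 1, 4, 5, 6, 3
d = rank(p) − rank(q): 0, 0, 1, -2, 0, 1; Σd² = 6
ρ = 1 − 6Σd² / [n(n²−1)] = 1 − 6×6 / (6×35) = 1 − 36/210 ≈ 0.8286

0.8286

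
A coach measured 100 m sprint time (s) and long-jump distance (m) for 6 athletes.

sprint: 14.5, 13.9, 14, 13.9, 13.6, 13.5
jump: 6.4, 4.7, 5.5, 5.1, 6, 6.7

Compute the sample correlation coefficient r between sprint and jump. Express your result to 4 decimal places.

-0.0663

n = 6, Σx = 83.4, Σy = 34.4, Σx² = 1159.88, Σy² = 200.2, Σxy = 478.07
nΣxy − ΣxΣy = 2868.42 − 2868.96 = -0.54
nΣx² − (Σx)² = 6959.28 − 6955.56 = 3.72; nΣy² − (Σy)² = 1201.2 − 1183.36 = 17.84
r = -0.54 / √(3.72 × 17.84) = -0.54 / 8.1465 ≈ -0.0663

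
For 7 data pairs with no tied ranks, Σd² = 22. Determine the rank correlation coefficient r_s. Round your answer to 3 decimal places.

ρ = 1 − 6Σd² / [n(n²−1)] = 1 − 6×22 / (7×48)
  = 1 − 132/336 = 1 − 0.3929 ≈ 0.607

0.607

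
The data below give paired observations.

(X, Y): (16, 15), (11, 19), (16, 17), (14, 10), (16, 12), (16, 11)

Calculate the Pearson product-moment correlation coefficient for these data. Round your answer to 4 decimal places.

n = 6, ΣX = 89, ΣY = 84, ΣX² = 1341, ΣY² = 1240, ΣXY = 1229
nΣXY − ΣXΣY = 7374 − 7476 = -102
nΣX² − (ΣX)² = 8046 − 7921 = 125; nΣY² − (ΣY)² = 7440 − 7056 = 384
r = -102 / √(125 × 384) = -102 / 219.0890 ≈ -0.4656

-0.4656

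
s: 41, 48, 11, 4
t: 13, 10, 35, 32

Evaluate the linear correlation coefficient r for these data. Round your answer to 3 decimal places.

n = 4, Σs = 104, Σt = 90, Σs² = 4122, Σt² = 2518, Σst = 1526
nΣst − ΣsΣt = 6104 − 9360 = -3256
nΣs² − (Σs)² = 16488 − 10816 = 5672; nΣt² − (Σt)² = 10072 − 8100 = 1972
r = -3256 / √(5672 × 1972) = -3256 / 3344.4258 ≈ -0.974

-0.974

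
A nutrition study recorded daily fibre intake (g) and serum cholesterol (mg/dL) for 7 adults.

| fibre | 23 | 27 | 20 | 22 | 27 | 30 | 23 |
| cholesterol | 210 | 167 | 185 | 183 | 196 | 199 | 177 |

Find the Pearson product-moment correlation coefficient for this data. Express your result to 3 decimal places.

0.123

n = 7, Σx = 172, Σy = 1317, Σx² = 4300, Σy² = 249049, Σxy = 32398
nΣxy − ΣxΣy = 226786 − 226524 = 262
nΣx² − (Σx)² = 30100 − 29584 = 516; nΣy² − (Σy)² = 1743343 − 1734489 = 8854
r = 262 / √(516 × 8854) = 262 / 2137.4433 ≈ 0.123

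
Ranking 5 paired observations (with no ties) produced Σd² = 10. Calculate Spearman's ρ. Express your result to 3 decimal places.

ρ = 1 − 6Σd² / [n(n²−1)] = 1 − 6×10 / (5×24)
  = 1 − 60/120 = 1 − 0.5000 ≈ 0.500

0.500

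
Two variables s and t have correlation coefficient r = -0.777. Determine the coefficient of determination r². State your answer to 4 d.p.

r² = (-0.777)² = 0.6037

0.6037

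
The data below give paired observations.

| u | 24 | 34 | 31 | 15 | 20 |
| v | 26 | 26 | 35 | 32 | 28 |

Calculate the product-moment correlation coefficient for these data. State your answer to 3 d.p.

-0.102

n = 5, Σu = 124, Σv = 147, Σu² = 3318, Σv² = 4385, Σuv = 3633
nΣuv − ΣuΣv = 18165 − 18228 = -63
nΣu² − (Σu)² = 16590 − 15376 = 1214; nΣv² − (Σv)² = 21925 − 21609 = 316
r = -63 / √(1214 × 316) = -63 / 619.3739 ≈ -0.102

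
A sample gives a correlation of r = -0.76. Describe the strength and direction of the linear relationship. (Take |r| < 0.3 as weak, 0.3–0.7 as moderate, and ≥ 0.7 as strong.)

r = -0.76 < 0 so the relationship is negative.
|r| = 0.76, which falls in the strong range.

strong negative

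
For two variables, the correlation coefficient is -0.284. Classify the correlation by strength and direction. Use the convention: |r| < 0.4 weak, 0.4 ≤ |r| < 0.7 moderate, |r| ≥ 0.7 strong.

weak negative

r = -0.284 < 0 so the relationship is negative.
|r| = 0.284, which falls in the weak range.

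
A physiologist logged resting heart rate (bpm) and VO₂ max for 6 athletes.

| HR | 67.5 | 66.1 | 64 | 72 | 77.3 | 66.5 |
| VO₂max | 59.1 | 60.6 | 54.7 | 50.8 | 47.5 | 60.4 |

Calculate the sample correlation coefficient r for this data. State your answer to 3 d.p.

n = 6, Σx = 413.4, Σy = 333.1, Σx² = 28603, Σy² = 18642.31, Σxy = 22841.66
nΣxy − ΣxΣy = 137049.96 − 137703.54 = -653.58
nΣx² − (Σx)² = 171618 − 170899.56 = 718.44; nΣy² − (Σy)² = 111853.86 − 110955.61 = 898.25
r = -653.58 / √(718.44 × 898.25) = -653.58 / 803.3298 ≈ -0.814

-0.814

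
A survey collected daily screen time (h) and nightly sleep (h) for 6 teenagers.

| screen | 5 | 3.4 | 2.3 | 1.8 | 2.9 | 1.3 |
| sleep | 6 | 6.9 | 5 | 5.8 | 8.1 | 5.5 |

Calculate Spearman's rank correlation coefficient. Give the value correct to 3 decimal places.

Rank screen: 6, 5, 3, 2, 4, 1
Rank sleep: 4, 5, 1, 3, 6, 2
d = rank(screen) − rank(sleep): 2, 0, 2, -1, -2, -1; Σd² = 14
ρ = 1 − 6Σd² / [n(n²−1)] = 1 − 6×14 / (6×35) = 1 − 84/210 ≈ 0.600

0.600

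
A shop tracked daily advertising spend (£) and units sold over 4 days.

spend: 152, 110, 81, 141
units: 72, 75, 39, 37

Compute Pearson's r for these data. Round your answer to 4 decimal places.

n = 4, Σx = 484, Σy = 223, Σx² = 61646, Σy² = 13699, Σxy = 27570
nΣxy − ΣxΣy = 110280 − 107932 = 2348
nΣx² − (Σx)² = 246584 − 234256 = 12328; nΣy² − (Σy)² = 54796 − 49729 = 5067
r = 2348 / √(12328 × 5067) = 2348 / 7903.5420 ≈ 0.2971

0.2971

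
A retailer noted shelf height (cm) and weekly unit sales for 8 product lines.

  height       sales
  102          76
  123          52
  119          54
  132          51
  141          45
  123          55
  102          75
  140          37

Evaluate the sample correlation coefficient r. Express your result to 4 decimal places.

n = 8, Σx = 982, Σy = 445, Σx² = 122132, Σy² = 26041, Σxy = 53246
nΣxy − ΣxΣy = 425968 − 436990 = -11022
nΣx² − (Σx)² = 977056 − 964324 = 12732; nΣy² − (Σy)² = 208328 − 198025 = 10303
r = -11022 / √(12732 × 10303) = -11022 / 11453.2876 ≈ -0.9623

-0.9623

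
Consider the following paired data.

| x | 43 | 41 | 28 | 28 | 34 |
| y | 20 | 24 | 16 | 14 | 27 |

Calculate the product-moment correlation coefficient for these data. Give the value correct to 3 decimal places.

n = 5, Σx = 174, Σy = 101, Σx² = 6254, Σy² = 2157, Σxy = 3602
nΣxy − ΣxΣy = 18010 − 17574 = 436
nΣx² − (Σx)² = 31270 − 30276 = 994; nΣy² − (Σy)² = 10785 − 10201 = 584
r = 436 / √(994 × 584) = 436 / 761.9029 ≈ 0.572

0.572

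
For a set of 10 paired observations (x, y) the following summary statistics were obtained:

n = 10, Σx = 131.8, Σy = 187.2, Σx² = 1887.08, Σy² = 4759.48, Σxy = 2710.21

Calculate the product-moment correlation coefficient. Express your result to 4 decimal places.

r = (nΣxy − ΣxΣy) / √[(nΣx² − (Σx)²)(nΣy² − (Σy)²)]
Numerator: 10×2710.21 − 131.8×187.2 = 2429.14
Denominator: √[(18870.8 − 17371.24)(47594.8 − 35043.84)] = √[1499.56 × 12550.96] = 4338.3081
r = 2429.14 / 4338.3081 ≈ 0.5599

0.5599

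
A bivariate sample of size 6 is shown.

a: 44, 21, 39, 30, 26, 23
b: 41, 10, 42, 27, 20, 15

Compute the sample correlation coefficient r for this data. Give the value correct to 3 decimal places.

0.976

n = 6, Σa = 183, Σb = 155, Σa² = 6003, Σb² = 4899, Σab = 5327
nΣab − ΣaΣb = 31962 − 28365 = 3597
nΣa² − (Σa)² = 36018 − 33489 = 2529; nΣb² − (Σb)² = 29394 − 24025 = 5369
r = 3597 / √(2529 × 5369) = 3597 / 3684.8611 ≈ 0.976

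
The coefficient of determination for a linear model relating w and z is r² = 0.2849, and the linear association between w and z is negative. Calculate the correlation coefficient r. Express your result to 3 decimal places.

-0.534

|r| = √0.2849 = 0.534
The association is negative, so r = −0.534.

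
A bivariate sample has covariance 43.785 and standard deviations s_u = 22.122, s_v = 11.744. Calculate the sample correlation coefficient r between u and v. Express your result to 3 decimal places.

r = Cov(u,v) / (s_u · s_v) = 43.785 / (22.122 × 11.744)
  = 43.785 / 259.8008 ≈ 0.169

0.169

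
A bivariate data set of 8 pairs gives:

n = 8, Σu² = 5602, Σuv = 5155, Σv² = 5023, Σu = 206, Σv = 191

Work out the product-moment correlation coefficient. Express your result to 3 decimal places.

r = (nΣuv − ΣuΣv) / √[(nΣu² − (Σu)²)(nΣv² − (Σv)²)]
Numerator: 8×5155 − 206×191 = 1894
Denominator: √[(44816 − 42436)(40184 − 36481)] = √[2380 × 3703] = 2968.6933
r = 1894 / 2968.6933 ≈ 0.638

0.638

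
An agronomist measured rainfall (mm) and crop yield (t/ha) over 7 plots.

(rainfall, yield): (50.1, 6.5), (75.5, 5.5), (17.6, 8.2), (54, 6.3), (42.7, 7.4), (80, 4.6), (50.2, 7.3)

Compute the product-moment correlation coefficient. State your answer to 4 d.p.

-0.9512

n = 7, Σx = 370.1, Σy = 45.8, Σx² = 22179.35, Σy² = 308.64, Σxy = 2275.86
nΣxy − ΣxΣy = 15931.02 − 16950.58 = -1019.56
nΣx² − (Σx)² = 155255.45 − 136974.01 = 18281.44; nΣy² − (Σy)² = 2160.48 − 2097.64 = 62.84
r = -1019.56 / √(18281.44 × 62.84) = -1019.56 / 1071.8235 ≈ -0.9512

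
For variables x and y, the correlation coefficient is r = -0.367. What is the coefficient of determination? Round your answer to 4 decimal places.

0.1347

r² = (-0.367)² = 0.1347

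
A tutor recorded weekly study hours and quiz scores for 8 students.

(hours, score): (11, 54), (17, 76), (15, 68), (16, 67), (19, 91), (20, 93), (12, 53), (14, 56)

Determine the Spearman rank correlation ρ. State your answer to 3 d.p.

Rank hours: 1, 6, 4, 5, 7, 8, 2, 3
Rank score: 2, 6, 5, 4, 7, 8, 1, 3
d = rank(hours) − rank(score): -1, 0, -1, 1, 0, 0, 1, 0; Σd² = 4
ρ = 1 − 6Σd² / [n(n²−1)] = 1 − 6×4 / (8×63) = 1 − 24/504 ≈ 0.952

0.952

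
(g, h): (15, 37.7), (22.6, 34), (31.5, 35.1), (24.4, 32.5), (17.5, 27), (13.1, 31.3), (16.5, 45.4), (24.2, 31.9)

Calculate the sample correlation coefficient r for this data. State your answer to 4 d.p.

n = 8, Σg = 164.8, Σh = 274.9, Σg² = 3659.12, Σh² = 9653.01, Σgh = 5636.16
nΣgh − ΣgΣh = 45089.28 − 45303.52 = -214.24
nΣg² − (Σg)² = 29272.96 − 27159.04 = 2113.92; nΣh² − (Σh)² = 77224.08 − 75570.01 = 1654.07
r = -214.24 / √(2113.92 × 1654.07) = -214.24 / 1869.9122 ≈ -0.1146

-0.1146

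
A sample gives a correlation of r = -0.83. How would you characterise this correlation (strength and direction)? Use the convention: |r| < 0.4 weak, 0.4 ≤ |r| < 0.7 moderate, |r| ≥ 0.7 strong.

strong negative

r = -0.83 < 0 so the relationship is negative.
|r| = 0.83, which falls in the strong range.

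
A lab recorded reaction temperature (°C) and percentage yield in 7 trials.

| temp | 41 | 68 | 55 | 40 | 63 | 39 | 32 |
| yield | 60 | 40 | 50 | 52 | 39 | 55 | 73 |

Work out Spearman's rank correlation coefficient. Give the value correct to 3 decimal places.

-0.857

Rank temp: 4, 7, 5, 3, 6, 2, 1
Rank yield: 6, 2, 3, 4, 1, 5, 7
d = rank(temp) − rank(yield): -2, 5, 2, -1, 5, -3, -6; Σd² = 104
ρ = 1 − 6Σd² / [n(n²−1)] = 1 − 6×104 / (7×48) = 1 − 624/336 ≈ -0.857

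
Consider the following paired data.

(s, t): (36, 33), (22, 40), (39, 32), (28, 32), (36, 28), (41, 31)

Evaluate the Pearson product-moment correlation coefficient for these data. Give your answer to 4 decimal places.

n = 6, Σs = 202, Σt = 196, Σs² = 7062, Σt² = 6482, Σst = 6491
nΣst − ΣsΣt = 38946 − 39592 = -646
nΣs² − (Σs)² = 42372 − 40804 = 1568; nΣt² − (Σt)² = 38892 − 38416 = 476
r = -646 / √(1568 × 476) = -646 / 863.9259 ≈ -0.7477

-0.7477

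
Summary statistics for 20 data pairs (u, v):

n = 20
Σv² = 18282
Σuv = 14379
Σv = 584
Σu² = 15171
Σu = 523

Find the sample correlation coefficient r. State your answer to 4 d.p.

-0.6586

r = (nΣuv − ΣuΣv) / √[(nΣu² − (Σu)²)(nΣv² − (Σv)²)]
Numerator: 20×14379 − 523×584 = -17852
Denominator: √[(303420 − 273529)(365640 − 341056)] = √[29891 × 24584] = 27107.9388
r = -17852 / 27107.9388 ≈ -0.6586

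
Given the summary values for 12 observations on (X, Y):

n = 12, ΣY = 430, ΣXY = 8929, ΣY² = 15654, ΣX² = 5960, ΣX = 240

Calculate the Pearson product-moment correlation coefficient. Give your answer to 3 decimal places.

0.616

r = (nΣXY − ΣXΣY) / √[(nΣX² − (ΣX)²)(nΣY² − (ΣY)²)]
Numerator: 12×8929 − 240×430 = 3948
Denominator: √[(71520 − 57600)(187848 − 184900)] = √[13920 × 2948] = 6405.9472
r = 3948 / 6405.9472 ≈ 0.616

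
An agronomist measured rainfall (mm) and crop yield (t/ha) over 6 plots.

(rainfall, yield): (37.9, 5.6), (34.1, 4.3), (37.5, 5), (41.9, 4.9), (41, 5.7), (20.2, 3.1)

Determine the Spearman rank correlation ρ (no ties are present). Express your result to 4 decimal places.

Rank rainfall: 4, 2, 3, 6, 5, 1
Rank yield: 5, 2, 4, 3, 6, 1
d = rank(rainfall) − rank(yield): -1, 0, -1, 3, -1, 0; Σd² = 12
ρ = 1 − 6Σd² / [n(n²−1)] = 1 − 6×12 / (6×35) = 1 − 72/210 ≈ 0.6571

0.6571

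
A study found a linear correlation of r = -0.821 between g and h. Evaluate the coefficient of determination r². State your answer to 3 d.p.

0.674

r² = (-0.821)² = 0.674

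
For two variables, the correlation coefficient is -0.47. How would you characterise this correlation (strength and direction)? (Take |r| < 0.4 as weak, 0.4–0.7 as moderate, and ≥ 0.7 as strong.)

r = -0.47 < 0 so the relationship is negative.
|r| = 0.47, which falls in the moderate range.

moderate negative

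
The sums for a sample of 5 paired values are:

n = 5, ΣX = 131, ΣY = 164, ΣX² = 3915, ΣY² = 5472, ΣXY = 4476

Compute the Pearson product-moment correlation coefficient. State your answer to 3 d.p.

0.847

r = (nΣXY − ΣXΣY) / √[(nΣX² − (ΣX)²)(nΣY² − (ΣY)²)]
Numerator: 5×4476 − 131×164 = 896
Denominator: √[(19575 − 17161)(27360 − 26896)] = √[2414 × 464] = 1058.3459
r = 896 / 1058.3459 ≈ 0.847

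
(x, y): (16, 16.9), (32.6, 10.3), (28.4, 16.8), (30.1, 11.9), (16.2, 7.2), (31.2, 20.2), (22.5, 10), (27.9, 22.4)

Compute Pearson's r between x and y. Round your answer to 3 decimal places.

0.301

n = 8, Σx = 204.9, Σy = 115.7, Σx² = 5551.87, Σy² = 1877.19, Σxy = 3038.33
nΣxy − ΣxΣy = 24306.64 − 23706.93 = 599.71
nΣx² − (Σx)² = 44414.96 − 41984.01 = 2430.95; nΣy² − (Σy)² = 15017.52 − 13386.49 = 1631.03
r = 599.71 / √(2430.95 × 1631.03) = 599.71 / 1991.2188 ≈ 0.301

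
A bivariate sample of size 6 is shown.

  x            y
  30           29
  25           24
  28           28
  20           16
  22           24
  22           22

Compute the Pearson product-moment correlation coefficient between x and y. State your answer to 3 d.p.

0.910

n = 6, Σx = 147, Σy = 143, Σx² = 3677, Σy² = 3517, Σxy = 3586
nΣxy − ΣxΣy = 21516 − 21021 = 495
nΣx² − (Σx)² = 22062 − 21609 = 453; nΣy² − (Σy)² = 21102 − 20449 = 653
r = 495 / √(453 × 653) = 495 / 543.8833 ≈ 0.910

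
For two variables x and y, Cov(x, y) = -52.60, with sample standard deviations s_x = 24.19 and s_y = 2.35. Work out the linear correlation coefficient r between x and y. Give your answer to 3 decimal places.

r = Cov(x,y) / (s_x · s_y) = -52.60 / (24.19 × 2.35)
  = -52.60 / 56.8465 ≈ -0.925

-0.925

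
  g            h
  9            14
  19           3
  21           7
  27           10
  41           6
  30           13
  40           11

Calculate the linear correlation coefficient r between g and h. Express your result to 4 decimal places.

-0.1226

n = 7, Σg = 187, Σh = 64, Σg² = 5793, Σh² = 680, Σgh = 1676
nΣgh − ΣgΣh = 11732 − 11968 = -236
nΣg² − (Σg)² = 40551 − 34969 = 5582; nΣh² − (Σh)² = 4760 − 4096 = 664
r = -236 / √(5582 × 664) = -236 / 1925.2138 ≈ -0.1226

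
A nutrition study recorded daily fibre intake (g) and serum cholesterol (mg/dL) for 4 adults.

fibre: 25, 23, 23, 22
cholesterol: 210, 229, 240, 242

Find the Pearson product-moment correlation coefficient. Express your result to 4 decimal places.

-0.9442

n = 4, Σx = 93, Σy = 921, Σx² = 2167, Σy² = 212705, Σxy = 21361
nΣxy − ΣxΣy = 85444 − 85653 = -209
nΣx² − (Σx)² = 8668 − 8649 = 19; nΣy² − (Σy)² = 850820 − 848241 = 2579
r = -209 / √(19 × 2579) = -209 / 221.3617 ≈ -0.9442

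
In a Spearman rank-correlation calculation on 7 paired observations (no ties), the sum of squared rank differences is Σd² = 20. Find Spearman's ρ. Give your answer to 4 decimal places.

ρ = 1 − 6Σd² / [n(n²−1)] = 1 − 6×20 / (7×48)
  = 1 − 120/336 = 1 − 0.35714 ≈ 0.6429

0.6429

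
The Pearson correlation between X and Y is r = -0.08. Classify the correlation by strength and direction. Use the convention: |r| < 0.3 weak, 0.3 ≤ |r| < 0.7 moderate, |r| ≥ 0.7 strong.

weak negative

r = -0.08 < 0 so the relationship is negative.
|r| = 0.08, which falls in the weak range.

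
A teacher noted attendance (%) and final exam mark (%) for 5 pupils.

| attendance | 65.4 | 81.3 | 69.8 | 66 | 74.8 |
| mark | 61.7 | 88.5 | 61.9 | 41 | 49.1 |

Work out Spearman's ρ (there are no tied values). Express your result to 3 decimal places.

0.500

Rank attendance: 1, 5, 3, 2, 4
Rank mark: 3, 5, 4, 1, 2
d = rank(attendance) − rank(mark): -2, 0, -1, 1, 2; Σd² = 10
ρ = 1 − 6Σd² / [n(n²−1)] = 1 − 6×10 / (5×24) = 1 − 60/120 ≈ 0.500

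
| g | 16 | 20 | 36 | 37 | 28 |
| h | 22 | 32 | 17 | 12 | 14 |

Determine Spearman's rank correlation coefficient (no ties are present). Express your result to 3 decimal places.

Rank g: 1, 2, 4, 5, 3
Rank h: 4, 5, 3, 1, 2
d = rank(g) − rank(h): -3, -3, 1, 4, 1; Σd² = 36
ρ = 1 − 6Σd² / [n(n²−1)] = 1 − 6×36 / (5×24) = 1 − 216/120 ≈ -0.800

-0.800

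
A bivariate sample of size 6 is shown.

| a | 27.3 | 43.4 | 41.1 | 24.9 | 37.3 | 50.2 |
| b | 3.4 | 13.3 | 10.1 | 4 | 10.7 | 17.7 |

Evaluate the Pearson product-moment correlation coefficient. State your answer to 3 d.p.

0.978

n = 6, Σa = 224.2, Σb = 59.2, Σa² = 8849.4, Σb² = 734.24, Σab = 2472.4
nΣab − ΣaΣb = 14834.4 − 13272.64 = 1561.76
nΣa² − (Σa)² = 53096.4 − 50265.64 = 2830.76; nΣb² − (Σb)² = 4405.44 − 3504.64 = 900.8
r = 1561.76 / √(2830.76 × 900.8) = 1561.76 / 1596.8559 ≈ 0.978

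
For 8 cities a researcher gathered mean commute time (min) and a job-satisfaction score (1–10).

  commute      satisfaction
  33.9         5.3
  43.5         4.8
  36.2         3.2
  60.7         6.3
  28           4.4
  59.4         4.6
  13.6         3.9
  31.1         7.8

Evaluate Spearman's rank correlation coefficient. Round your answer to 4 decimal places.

Rank commute: 4, 6, 5, 8, 2, 7, 1, 3
Rank satisfaction: 6, 5, 1, 7, 3, 4, 2, 8
d = rank(commute) − rank(satisfaction): -2, 1, 4, 1, -1, 3, -1, -5; Σd² = 58
ρ = 1 − 6Σd² / [n(n²−1)] = 1 − 6×58 / (8×63) = 1 − 348/504 ≈ 0.3095

0.3095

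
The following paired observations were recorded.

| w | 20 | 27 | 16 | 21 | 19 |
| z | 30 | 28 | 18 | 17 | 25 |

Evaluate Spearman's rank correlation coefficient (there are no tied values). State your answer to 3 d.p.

Rank w: 3, 5, 1, 4, 2
Rank z: 5, 4, 2, 1, 3
d = rank(w) − rank(z): -2, 1, -1, 3, -1; Σd² = 16
ρ = 1 − 6Σd² / [n(n²−1)] = 1 − 6×16 / (5×24) = 1 − 96/120 ≈ 0.200

0.200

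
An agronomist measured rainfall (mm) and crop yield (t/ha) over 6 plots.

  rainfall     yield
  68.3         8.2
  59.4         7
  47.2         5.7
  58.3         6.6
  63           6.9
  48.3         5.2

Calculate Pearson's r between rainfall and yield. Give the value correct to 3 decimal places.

n = 6, Σx = 344.5, Σy = 39.6, Σx² = 20121.87, Σy² = 266.94, Σxy = 2315.54
nΣxy − ΣxΣy = 13893.24 − 13642.2 = 251.04
nΣx² − (Σx)² = 120731.22 − 118680.25 = 2050.97; nΣy² − (Σy)² = 1601.64 − 1568.16 = 33.48
r = 251.04 / √(2050.97 × 33.48) = 251.04 / 262.0429 ≈ 0.958

0.958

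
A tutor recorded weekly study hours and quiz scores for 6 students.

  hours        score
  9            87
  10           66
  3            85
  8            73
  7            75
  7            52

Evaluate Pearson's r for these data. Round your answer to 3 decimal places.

-0.262

n = 6, Σx = 44, Σy = 438, Σx² = 352, Σy² = 32808, Σxy = 3171
nΣxy − ΣxΣy = 19026 − 19272 = -246
nΣx² − (Σx)² = 2112 − 1936 = 176; nΣy² − (Σy)² = 196848 − 191844 = 5004
r = -246 / √(176 × 5004) = -246 / 938.4583 ≈ -0.262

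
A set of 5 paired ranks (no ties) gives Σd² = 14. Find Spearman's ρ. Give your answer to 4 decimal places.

0.3000

ρ = 1 − 6Σd² / [n(n²−1)] = 1 − 6×14 / (5×24)
  = 1 − 84/120 = 1 − 0.70000 ≈ 0.3000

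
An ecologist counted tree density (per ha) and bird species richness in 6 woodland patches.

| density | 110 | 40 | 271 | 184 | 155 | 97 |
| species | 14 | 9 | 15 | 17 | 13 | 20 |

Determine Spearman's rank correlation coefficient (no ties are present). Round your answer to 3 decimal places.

Rank density: 3, 1, 6, 5, 4, 2
Rank species: 3, 1, 4, 5, 2, 6
d = rank(density) − rank(species): 0, 0, 2, 0, 2, -4; Σd² = 24
ρ = 1 − 6Σd² / [n(n²−1)] = 1 − 6×24 / (6×35) = 1 − 144/210 ≈ 0.314

0.314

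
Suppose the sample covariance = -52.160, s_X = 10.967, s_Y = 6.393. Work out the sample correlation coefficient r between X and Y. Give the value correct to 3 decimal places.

-0.744

r = Cov(X,Y) / (s_X · s_Y) = -52.160 / (10.967 × 6.393)
  = -52.160 / 70.1120 ≈ -0.744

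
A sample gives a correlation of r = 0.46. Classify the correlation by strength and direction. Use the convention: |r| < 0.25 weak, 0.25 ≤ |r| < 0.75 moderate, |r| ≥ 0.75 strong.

moderate positive

r = 0.46 > 0 so the relationship is positive.
|r| = 0.46, which falls in the moderate range.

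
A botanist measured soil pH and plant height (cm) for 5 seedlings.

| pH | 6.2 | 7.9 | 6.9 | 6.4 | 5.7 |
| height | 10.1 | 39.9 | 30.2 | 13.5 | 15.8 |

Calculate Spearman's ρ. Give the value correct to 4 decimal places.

Rank pH: 2, 5, 4, 3, 1
Rank height: 1, 5, 4, 2, 3
d = rank(pH) − rank(height): 1, 0, 0, 1, -2; Σd² = 6
ρ = 1 − 6Σd² / [n(n²−1)] = 1 − 6×6 / (5×24) = 1 − 36/120 ≈ 0.7000

0.7000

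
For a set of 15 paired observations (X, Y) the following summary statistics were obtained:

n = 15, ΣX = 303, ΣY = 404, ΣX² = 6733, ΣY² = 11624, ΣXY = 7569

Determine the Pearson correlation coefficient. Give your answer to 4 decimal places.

r = (nΣXY − ΣXΣY) / √[(nΣX² − (ΣX)²)(nΣY² − (ΣY)²)]
Numerator: 15×7569 − 303×404 = -8877
Denominator: √[(100995 − 91809)(174360 − 163216)] = √[9186 × 11144] = 10117.7460
r = -8877 / 10117.7460 ≈ -0.8774

-0.8774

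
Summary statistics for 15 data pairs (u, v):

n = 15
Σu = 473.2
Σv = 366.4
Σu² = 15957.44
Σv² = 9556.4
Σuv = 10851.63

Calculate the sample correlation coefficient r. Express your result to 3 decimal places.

r = (nΣuv − ΣuΣv) / √[(nΣu² − (Σu)²)(nΣv² − (Σv)²)]
Numerator: 15×10851.63 − 473.2×366.4 = -10606.03
Denominator: √[(239361.6 − 223918.24)(143346 − 134248.96)] = √[15443.36 × 9097.04] = 11852.7998
r = -10606.03 / 11852.7998 ≈ -0.895

-0.895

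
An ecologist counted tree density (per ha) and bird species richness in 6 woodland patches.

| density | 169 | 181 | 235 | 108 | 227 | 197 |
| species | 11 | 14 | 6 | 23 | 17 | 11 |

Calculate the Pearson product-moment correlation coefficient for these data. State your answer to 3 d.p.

-0.707

n = 6, Σx = 1117, Σy = 82, Σx² = 218549, Σy² = 1292, Σxy = 14313
nΣxy − ΣxΣy = 85878 − 91594 = -5716
nΣx² − (Σx)² = 1311294 − 1247689 = 63605; nΣy² − (Σy)² = 7752 − 6724 = 1028
r = -5716 / √(63605 × 1028) = -5716 / 8086.1573 ≈ -0.707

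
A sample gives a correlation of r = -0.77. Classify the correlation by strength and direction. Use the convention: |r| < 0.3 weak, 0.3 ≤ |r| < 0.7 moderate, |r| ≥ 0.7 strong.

strong negative

r = -0.77 < 0 so the relationship is negative.
|r| = 0.77, which falls in the strong range.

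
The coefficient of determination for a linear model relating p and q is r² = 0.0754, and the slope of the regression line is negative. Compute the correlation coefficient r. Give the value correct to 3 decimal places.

|r| = √0.0754 = 0.275
The association is negative, so r = −0.275.

-0.275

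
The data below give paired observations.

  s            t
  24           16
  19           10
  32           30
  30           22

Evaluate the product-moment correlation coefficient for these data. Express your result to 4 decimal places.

n = 4, Σs = 105, Σt = 78, Σs² = 2861, Σt² = 1740, Σst = 2194
nΣst − ΣsΣt = 8776 − 8190 = 586
nΣs² − (Σs)² = 11444 − 11025 = 419; nΣt² − (Σt)² = 6960 − 6084 = 876
r = 586 / √(419 × 876) = 586 / 605.8416 ≈ 0.9672

0.9672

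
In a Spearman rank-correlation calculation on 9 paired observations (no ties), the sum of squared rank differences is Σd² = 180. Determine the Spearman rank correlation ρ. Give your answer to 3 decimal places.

-0.500

ρ = 1 − 6Σd² / [n(n²−1)] = 1 − 6×180 / (9×80)
  = 1 − 1080/720 = 1 − 1.5000 ≈ -0.500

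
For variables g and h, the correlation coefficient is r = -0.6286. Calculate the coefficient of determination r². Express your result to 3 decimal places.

0.395

r² = (-0.6286)² = 0.395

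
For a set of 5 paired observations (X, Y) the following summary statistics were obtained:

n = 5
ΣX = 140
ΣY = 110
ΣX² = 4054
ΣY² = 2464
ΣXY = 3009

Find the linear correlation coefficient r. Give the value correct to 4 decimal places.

r = (nΣXY − ΣXΣY) / √[(nΣX² − (ΣX)²)(nΣY² − (ΣY)²)]
Numerator: 5×3009 − 140×110 = -355
Denominator: √[(20270 − 19600)(12320 − 12100)] = √[670 × 220] = 383.9271
r = -355 / 383.9271 ≈ -0.9247

-0.9247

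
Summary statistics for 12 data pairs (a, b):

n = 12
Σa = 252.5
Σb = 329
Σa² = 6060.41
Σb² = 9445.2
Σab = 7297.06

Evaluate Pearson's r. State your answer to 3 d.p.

r = (nΣab − ΣaΣb) / √[(nΣa² − (Σa)²)(nΣb² − (Σb)²)]
Numerator: 12×7297.06 − 252.5×329 = 4492.22
Denominator: √[(72724.92 − 63756.25)(113342.4 − 108241)] = √[8968.67 × 5101.4] = 6764.0796
r = 4492.22 / 6764.0796 ≈ 0.664

0.664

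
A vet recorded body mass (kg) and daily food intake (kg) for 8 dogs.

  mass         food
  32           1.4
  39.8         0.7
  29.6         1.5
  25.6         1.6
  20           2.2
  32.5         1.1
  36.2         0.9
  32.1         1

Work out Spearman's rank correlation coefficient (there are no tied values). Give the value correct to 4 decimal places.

-0.9762

Rank mass: 4, 8, 3, 2, 1, 6, 7, 5
Rank food: 5, 1, 6, 7, 8, 4, 2, 3
d = rank(mass) − rank(food): -1, 7, -3, -5, -7, 2, 5, 2; Σd² = 166
ρ = 1 − 6Σd² / [n(n²−1)] = 1 − 6×166 / (8×63) = 1 − 996/504 ≈ -0.9762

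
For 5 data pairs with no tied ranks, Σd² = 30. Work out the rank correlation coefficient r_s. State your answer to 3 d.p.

-0.500

ρ = 1 − 6Σd² / [n(n²−1)] = 1 − 6×30 / (5×24)
  = 1 − 180/120 = 1 − 1.5000 ≈ -0.500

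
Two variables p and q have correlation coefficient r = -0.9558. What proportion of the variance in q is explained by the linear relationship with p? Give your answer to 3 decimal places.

r² = (-0.9558)² = 0.914

0.914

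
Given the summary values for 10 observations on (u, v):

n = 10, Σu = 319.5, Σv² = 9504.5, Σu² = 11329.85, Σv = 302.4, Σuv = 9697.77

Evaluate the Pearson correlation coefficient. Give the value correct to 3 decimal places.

r = (nΣuv − ΣuΣv) / √[(nΣu² − (Σu)²)(nΣv² − (Σv)²)]
Numerator: 10×9697.77 − 319.5×302.4 = 360.9
Denominator: √[(113298.5 − 102080.25)(95045 − 91445.76)] = √[11218.25 × 3599.24] = 6354.3036
r = 360.9 / 6354.3036 ≈ 0.057

0.057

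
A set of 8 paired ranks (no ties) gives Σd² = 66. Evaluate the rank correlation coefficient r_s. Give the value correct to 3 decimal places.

ρ = 1 − 6Σd² / [n(n²−1)] = 1 − 6×66 / (8×63)
  = 1 − 396/504 = 1 − 0.7857 ≈ 0.214

0.214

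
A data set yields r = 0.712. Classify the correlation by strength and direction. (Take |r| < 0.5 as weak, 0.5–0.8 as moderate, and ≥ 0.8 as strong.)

moderate positive

r = 0.712 > 0 so the relationship is positive.
|r| = 0.712, which falls in the moderate range.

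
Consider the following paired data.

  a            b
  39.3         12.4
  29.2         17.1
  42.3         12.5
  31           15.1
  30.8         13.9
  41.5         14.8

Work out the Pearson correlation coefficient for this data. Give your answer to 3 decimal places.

-0.676

n = 6, Σa = 214.1, Σb = 85.8, Σa² = 7818.31, Σb² = 1242.68, Σab = 3025.81
nΣab − ΣaΣb = 18154.86 − 18369.78 = -214.92
nΣa² − (Σa)² = 46909.86 − 45838.81 = 1071.05; nΣb² − (Σb)² = 7456.08 − 7361.64 = 94.44
r = -214.92 / √(1071.05 × 94.44) = -214.92 / 318.0408 ≈ -0.676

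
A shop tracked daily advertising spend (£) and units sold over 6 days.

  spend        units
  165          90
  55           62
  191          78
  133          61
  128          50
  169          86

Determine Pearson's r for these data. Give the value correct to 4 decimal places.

n = 6, Σx = 841, Σy = 427, Σx² = 129365, Σy² = 31645, Σxy = 62205
nΣxy − ΣxΣy = 373230 − 359107 = 14123
nΣx² − (Σx)² = 776190 − 707281 = 68909; nΣy² − (Σy)² = 189870 − 182329 = 7541
r = 14123 / √(68909 × 7541) = 14123 / 22795.6743 ≈ 0.6195

0.6195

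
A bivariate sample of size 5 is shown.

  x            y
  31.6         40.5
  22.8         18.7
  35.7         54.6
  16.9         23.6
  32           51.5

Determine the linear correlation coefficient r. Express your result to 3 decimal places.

0.904

n = 5, Σx = 139, Σy = 188.9, Σx² = 4102.5, Σy² = 8180.31, Σxy = 5702.22
nΣxy − ΣxΣy = 28511.1 − 26257.1 = 2254
nΣx² − (Σx)² = 20512.5 − 19321 = 1191.5; nΣy² − (Σy)² = 40901.55 − 35683.21 = 5218.34
r = 2254 / √(1191.5 × 5218.34) = 2254 / 2493.5220 ≈ 0.904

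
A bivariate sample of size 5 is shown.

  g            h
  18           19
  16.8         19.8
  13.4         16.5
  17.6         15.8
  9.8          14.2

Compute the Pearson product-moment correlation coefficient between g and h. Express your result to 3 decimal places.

n = 5, Σg = 75.6, Σh = 85.3, Σg² = 1191.6, Σh² = 1476.57, Σgh = 1312.98
nΣgh − ΣgΣh = 6564.9 − 6448.68 = 116.22
nΣg² − (Σg)² = 5958 − 5715.36 = 242.64; nΣh² − (Σh)² = 7382.85 − 7276.09 = 106.76
r = 116.22 / √(242.64 × 106.76) = 116.22 / 160.9480 ≈ 0.722

0.722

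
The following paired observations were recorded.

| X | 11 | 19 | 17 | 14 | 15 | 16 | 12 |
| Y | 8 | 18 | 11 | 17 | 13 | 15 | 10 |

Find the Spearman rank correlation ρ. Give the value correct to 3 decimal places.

Rank X: 1, 7, 6, 3, 4, 5, 2
Rank Y: 1, 7, 3, 6, 4, 5, 2
d = rank(X) − rank(Y): 0, 0, 3, -3, 0, 0, 0; Σd² = 18
ρ = 1 − 6Σd² / [n(n²−1)] = 1 − 6×18 / (7×48) = 1 − 108/336 ≈ 0.679

0.679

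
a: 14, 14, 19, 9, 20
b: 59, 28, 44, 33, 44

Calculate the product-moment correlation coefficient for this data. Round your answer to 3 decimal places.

0.327

n = 5, Σa = 76, Σb = 208, Σa² = 1234, Σb² = 9226, Σab = 3231
nΣab − ΣaΣb = 16155 − 15808 = 347
nΣa² − (Σa)² = 6170 − 5776 = 394; nΣb² − (Σb)² = 46130 − 43264 = 2866
r = 347 / √(394 × 2866) = 347 / 1062.6401 ≈ 0.327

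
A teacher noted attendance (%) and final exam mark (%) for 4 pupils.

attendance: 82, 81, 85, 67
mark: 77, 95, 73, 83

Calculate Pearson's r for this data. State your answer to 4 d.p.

n = 4, Σx = 315, Σy = 328, Σx² = 24999, Σy² = 27172, Σxy = 25775
nΣxy − ΣxΣy = 103100 − 103320 = -220
nΣx² − (Σx)² = 99996 − 99225 = 771; nΣy² − (Σy)² = 108688 − 107584 = 1104
r = -220 / √(771 × 1104) = -220 / 922.5963 ≈ -0.2385

-0.2385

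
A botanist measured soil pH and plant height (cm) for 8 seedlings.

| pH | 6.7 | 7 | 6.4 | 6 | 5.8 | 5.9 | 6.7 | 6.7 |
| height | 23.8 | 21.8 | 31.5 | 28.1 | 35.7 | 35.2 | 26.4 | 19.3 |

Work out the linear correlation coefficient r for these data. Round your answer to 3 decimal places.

n = 8, Σx = 51.2, Σy = 221.8, Σx² = 329.08, Σy² = 6406.52, Σxy = 1403.19
nΣxy − ΣxΣy = 11225.52 − 11356.16 = -130.64
nΣx² − (Σx)² = 2632.64 − 2621.44 = 11.2; nΣy² − (Σy)² = 51252.16 − 49195.24 = 2056.92
r = -130.64 / √(11.2 × 2056.92) = -130.64 / 151.7811 ≈ -0.861

-0.861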